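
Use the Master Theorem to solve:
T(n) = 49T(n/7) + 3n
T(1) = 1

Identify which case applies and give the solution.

a=49, b=7, f(n)=3n. log_7(49) = 2. Since c=1 < 2, Case 1 applies: T(n) = Θ(n^log_b(a)) = O(n^2).

Answer: O(n^2) - Case 1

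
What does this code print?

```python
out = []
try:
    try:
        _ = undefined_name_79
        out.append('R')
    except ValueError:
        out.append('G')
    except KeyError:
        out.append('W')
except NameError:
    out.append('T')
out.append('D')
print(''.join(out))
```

Execution trace: 'T' (outer except NameError) → 'D' (after the try/except). Output: TD

Answer: TD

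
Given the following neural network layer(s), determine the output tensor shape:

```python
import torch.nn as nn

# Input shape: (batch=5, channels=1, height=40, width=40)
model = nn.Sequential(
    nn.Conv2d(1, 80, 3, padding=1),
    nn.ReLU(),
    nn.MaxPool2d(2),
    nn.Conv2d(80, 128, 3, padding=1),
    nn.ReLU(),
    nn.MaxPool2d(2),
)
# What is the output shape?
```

Input: (5, 1, 40, 40) -> after first Conv2d: (5, 80, 40, 40) -> after first MaxPool2d: (5, 80, 20, 20) -> after second Conv2d: (5, 128, 20, 20) -> Output: (5, 128, 10, 10)

Answer: (5, 128, 10, 10)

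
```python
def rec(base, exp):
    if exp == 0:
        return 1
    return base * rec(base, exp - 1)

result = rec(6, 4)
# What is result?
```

rec(6, 4) = 6 * 6 * 6 * 6 = 1296

Answer: 1296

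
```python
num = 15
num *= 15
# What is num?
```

Trace:
`num = 15` → num = 15
`num *= 15` → num = 225
So num = 225

Answer: 225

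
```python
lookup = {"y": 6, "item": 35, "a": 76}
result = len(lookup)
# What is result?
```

Trace:
`lookup = {"y": 6, "item": 35, "a": 76}` → lookup = {'y': 6, 'item': 35, 'a': 76}
`result = len(lookup)` → result = 3
So result = 3

Answer: 3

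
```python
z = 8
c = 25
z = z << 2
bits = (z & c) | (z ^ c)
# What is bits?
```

Trace:
`z = 8` → z = 8
`c = 25` → c = 25
`z = z << 2` → z = 32
`bits = (z & c) | (z ^ c)` → bits = 57
So bits = 57

Answer: 57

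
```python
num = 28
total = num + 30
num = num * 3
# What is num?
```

Trace:
`num = 28` → num = 28
`total = num + 30` → total = 58
`num = num * 3` → num = 84
So num = 84

Answer: 84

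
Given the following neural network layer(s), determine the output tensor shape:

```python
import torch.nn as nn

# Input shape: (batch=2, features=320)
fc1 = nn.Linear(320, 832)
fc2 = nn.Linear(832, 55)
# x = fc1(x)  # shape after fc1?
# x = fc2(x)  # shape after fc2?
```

Input: (2, 320) -> after fc1: (2, 832) -> Output: (2, 55)

Answer: (2, 55)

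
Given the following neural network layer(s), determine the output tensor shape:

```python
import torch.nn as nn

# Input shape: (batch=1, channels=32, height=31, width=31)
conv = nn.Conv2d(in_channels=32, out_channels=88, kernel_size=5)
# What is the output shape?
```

Input: (1, 32, 31, 31) -> Output: (1, 88, 27, 27)

Answer: (1, 88, 27, 27)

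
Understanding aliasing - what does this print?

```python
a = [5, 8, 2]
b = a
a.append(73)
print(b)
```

Key concept: basic list aliasing.
Step by step:
`a = [5, 8, 2]` → a = [5, 8, 2]
`b = a` → b = [5, 8, 2] (same object as a)
`a.append(73)` → a = [5, 8, 2, 73] (same object as b); b = [5, 8, 2, 73] (same object as a)
`print(b)` → prints [5, 8, 2, 73]

Answer: [5, 8, 2, 73]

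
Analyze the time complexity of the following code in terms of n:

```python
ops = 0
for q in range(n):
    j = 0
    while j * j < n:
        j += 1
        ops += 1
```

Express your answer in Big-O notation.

Each loop level contributes: n × √n. Multiplying the contributions gives O(n√n).

Answer: O(n√n)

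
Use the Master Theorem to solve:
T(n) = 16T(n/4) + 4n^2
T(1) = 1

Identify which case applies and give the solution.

a=16, b=4, f(n)=4n^2. log_4(16) = 2. Since c=2 = 2, Case 2 applies: T(n) = Θ(n^log_b(a) · log n) = O(n^2 log n).

Answer: O(n^2 log n) - Case 2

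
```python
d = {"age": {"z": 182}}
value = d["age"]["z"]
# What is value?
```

Trace:
`d = {"age": {"z": 182}}` → d = {'age': {'z': 182}}
`value = d["age"]["z"]` → value = 182
So value = 182

Answer: 182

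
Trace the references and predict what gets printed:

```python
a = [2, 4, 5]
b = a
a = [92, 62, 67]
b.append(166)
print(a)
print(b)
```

Key concept: rebinding vs mutation: a is rebound to a new list, b still points at the original.
Step by step:
`a = [2, 4, 5]` → a = [2, 4, 5]
`b = a` → b = [2, 4, 5] (same object as a)
`a = [92, 62, 67]` → a = [92, 62, 67]
`b.append(166)` → b = [2, 4, 5, 166]
`print(a)` → prints [92, 62, 67]
`print(b)` → prints [2, 4, 5, 166]

Answer:
[92, 62, 67]
[2, 4, 5, 166]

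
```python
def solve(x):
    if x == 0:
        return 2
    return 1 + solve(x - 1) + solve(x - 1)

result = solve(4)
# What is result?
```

solve(x) = 1 + 2·solve(x-1), solve(0)=2. Closed form: (2+1)·2^4 - 1 = 47.

Answer: 47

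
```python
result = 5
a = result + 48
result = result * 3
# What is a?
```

Trace:
`result = 5` → result = 5
`a = result + 48` → a = 53
`result = result * 3` → result = 15
So a = 53

Answer: 53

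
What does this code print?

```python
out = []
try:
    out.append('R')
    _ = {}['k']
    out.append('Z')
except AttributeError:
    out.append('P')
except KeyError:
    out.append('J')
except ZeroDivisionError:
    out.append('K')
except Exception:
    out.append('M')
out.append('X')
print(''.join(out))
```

Execution trace: 'R' (try body) → 'J' (except KeyError) → 'X' (after the try/except). Output: RJX

Answer: RJX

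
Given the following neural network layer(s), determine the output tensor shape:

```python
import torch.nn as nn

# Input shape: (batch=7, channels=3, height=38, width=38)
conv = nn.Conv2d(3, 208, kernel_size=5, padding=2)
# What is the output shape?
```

Input: (7, 3, 38, 38) -> Output: (7, 208, 38, 38)

Answer: (7, 208, 38, 38)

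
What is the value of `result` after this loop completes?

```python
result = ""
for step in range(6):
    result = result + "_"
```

Repeat '_' 6 times
`result` takes the values: "" → "_" → "__" → "___" → "____" → "_____" → "______"

Answer: "______"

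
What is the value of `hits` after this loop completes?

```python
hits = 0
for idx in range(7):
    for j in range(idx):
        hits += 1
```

Triangle number: 0+1+2+...+6
`hits` takes the values: 0 → 1 → 2 → 3 → 4 → 5 → 6 → 7 → 8 → 9 → 10 → 11 → 12 → 13 → 14 → 15 → 16 → 17 → 18 → 19 → 20 → 21

Answer: 21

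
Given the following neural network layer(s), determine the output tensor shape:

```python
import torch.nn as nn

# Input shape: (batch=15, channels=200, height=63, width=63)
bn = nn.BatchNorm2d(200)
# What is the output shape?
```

Input: (15, 200, 63, 63) -> Output: (15, 200, 63, 63)

Answer: (15, 200, 63, 63)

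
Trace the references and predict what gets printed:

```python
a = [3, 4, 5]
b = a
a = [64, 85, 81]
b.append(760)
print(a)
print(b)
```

Key concept: rebinding vs mutation: a is rebound to a new list, b still points at the original.
Step by step:
`a = [3, 4, 5]` → a = [3, 4, 5]
`b = a` → b = [3, 4, 5] (same object as a)
`a = [64, 85, 81]` → a = [64, 85, 81]
`b.append(760)` → b = [3, 4, 5, 760]
`print(a)` → prints [64, 85, 81]
`print(b)` → prints [3, 4, 5, 760]

Answer:
[64, 85, 81]
[3, 4, 5, 760]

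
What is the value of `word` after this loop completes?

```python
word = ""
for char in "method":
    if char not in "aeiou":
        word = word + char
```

Remove vowels from 'method'
`word` takes the values: "" → "m" → "mt" → "mth" → "mthd"

Answer: "mthd"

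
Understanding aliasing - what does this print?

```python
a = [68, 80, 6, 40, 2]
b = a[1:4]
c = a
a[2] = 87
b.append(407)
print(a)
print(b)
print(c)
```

Key concept: slice vs alias.
Step by step:
`a = [68, 80, 6, 40, 2]` → a = [68, 80, 6, 40, 2]
`b = a[1:4]` → b = [80, 6, 40]
`c = a` → c = [68, 80, 6, 40, 2] (same object as a)
`a[2] = 87` → a = [68, 80, 87, 40, 2] (same object as c); c = [68, 80, 87, 40, 2] (same object as a)
`b.append(407)` → b = [80, 6, 40, 407]
`print(a)` → prints [68, 80, 87, 40, 2]
`print(b)` → prints [80, 6, 40, 407]
`print(c)` → prints [68, 80, 87, 40, 2]

Answer:
[68, 80, 87, 40, 2]
[80, 6, 40, 407]
[68, 80, 87, 40, 2]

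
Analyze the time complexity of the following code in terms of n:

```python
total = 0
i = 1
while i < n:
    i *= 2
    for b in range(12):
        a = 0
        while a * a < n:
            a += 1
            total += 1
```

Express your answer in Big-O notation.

Each loop level contributes: log n × 1 × √n. Multiplying the contributions gives O(√n log n).

Answer: O(√n log n)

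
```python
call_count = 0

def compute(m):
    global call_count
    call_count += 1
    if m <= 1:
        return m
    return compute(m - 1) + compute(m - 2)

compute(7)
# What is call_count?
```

Calls(m) = 1 + Calls(m-1) + Calls(m-2); Calls(0)=Calls(1)=1. For m=7 this gives 41.

Answer: 41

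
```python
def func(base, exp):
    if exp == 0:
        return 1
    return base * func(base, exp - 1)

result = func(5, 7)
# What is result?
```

func(5, 7) = 5 * 5 * 5 * 5 * 5 * 5 * 5 = 78125

Answer: 78125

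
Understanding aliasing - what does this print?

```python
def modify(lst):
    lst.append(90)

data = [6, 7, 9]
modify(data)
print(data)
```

Key concept: function modifies passed list.
Step by step:
`data = [6, 7, 9]` → data = [6, 7, 9]
`modify(data)` → data = [6, 7, 9, 90]
`print(data)` → prints [6, 7, 9, 90]

Answer: [6, 7, 9, 90]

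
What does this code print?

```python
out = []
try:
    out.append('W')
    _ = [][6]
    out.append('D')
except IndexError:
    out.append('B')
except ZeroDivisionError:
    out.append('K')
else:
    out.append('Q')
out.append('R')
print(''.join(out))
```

Execution trace: 'W' (try body) → 'B' (except IndexError) → 'R' (after the try/except). Output: WBR

Answer: WBR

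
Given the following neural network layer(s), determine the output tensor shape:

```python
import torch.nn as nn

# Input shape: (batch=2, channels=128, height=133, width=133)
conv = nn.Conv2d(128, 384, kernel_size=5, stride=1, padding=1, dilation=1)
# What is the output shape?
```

Input: (2, 128, 133, 133) -> Output: (2, 384, 131, 131)

Answer: (2, 384, 131, 131)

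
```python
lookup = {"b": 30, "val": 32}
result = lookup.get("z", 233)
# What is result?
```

Trace:
`lookup = {"b": 30, "val": 32}` → lookup = {'b': 30, 'val': 32}
`result = lookup.get("z", 233)` → result = 233
So result = 233

Answer: 233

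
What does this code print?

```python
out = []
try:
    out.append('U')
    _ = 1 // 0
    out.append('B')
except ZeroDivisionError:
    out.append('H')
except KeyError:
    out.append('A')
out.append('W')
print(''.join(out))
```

Execution trace: 'U' (try body) → 'H' (except ZeroDivisionError) → 'W' (after the try/except). Output: UHW

Answer: UHW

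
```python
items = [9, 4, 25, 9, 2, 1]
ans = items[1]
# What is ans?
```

Trace:
`items = [9, 4, 25, 9, 2, 1]` → items = [9, 4, 25, 9, 2, 1]
`ans = items[1]` → ans = 4
So ans = 4

Answer: 4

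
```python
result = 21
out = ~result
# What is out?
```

Trace:
`result = 21` → result = 21
`out = ~result` → out = -22
So out = -22

Answer: -22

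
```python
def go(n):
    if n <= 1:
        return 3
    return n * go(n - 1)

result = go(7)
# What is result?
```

go(7) = 7 * 6 * 5 * 4 * 3 * 2 * 3 = 15120

Answer: 15120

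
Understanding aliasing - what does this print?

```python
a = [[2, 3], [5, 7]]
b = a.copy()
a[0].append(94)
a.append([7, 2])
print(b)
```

Key concept: shallow copy with nested lists.
Step by step:
`a = [[2, 3], [5, 7]]` → a = [[2, 3], [5, 7]]
`b = a.copy()` → b = [[2, 3], [5, 7]]
`a[0].append(94)` → a = [[2, 3, 94], [5, 7]]; b = [[2, 3, 94], [5, 7]]
`a.append([7, 2])` → a = [[2, 3, 94], [5, 7], [7, 2]]
`print(b)` → prints [[2, 3, 94], [5, 7]]

Answer: [[2, 3, 94], [5, 7]]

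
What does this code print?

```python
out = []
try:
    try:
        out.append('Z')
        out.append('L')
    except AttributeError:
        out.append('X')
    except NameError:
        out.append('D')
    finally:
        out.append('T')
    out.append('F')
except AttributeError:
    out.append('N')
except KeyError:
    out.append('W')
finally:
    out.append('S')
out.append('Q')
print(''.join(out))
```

Execution trace: 'Z' (inner try body) → 'L' (inner try body, no exception) → 'T' (inner finally) → 'F' (try body, no exception) → 'S' (finally) → 'Q' (after the try/except). Output: ZLTFSQ

Answer: ZLTFSQ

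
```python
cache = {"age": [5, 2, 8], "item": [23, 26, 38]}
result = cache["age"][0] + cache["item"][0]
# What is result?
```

Trace:
`cache = {"age": [5, 2, 8], "item": [23, 26, 38]}` → cache = {'age': [5, 2, 8], 'item': [23, 26, 38]}
`result = cache["age"][0] + cache["item"][0]` → result = 28
So result = 28

Answer: 28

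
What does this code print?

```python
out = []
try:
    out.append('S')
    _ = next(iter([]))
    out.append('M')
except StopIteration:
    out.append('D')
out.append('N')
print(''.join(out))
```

Execution trace: 'S' (try body) → 'D' (except StopIteration) → 'N' (after the try/except). Output: SDN

Answer: SDN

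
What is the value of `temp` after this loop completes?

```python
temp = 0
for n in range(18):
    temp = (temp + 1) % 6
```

Increment mod 6, 18 times = 0
`temp` takes the values: 0 → 1 → 2 → 3 → 4 → 5 → 0 → 1 → 2 → 3 → 4 → 5 → 0 → 1 → 2 → 3 → 4 → 5 → 0

Answer: 0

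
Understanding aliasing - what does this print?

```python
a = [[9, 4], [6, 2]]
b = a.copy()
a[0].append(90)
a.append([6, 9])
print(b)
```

Key concept: shallow copy with nested lists.
Step by step:
`a = [[9, 4], [6, 2]]` → a = [[9, 4], [6, 2]]
`b = a.copy()` → b = [[9, 4], [6, 2]]
`a[0].append(90)` → a = [[9, 4, 90], [6, 2]]; b = [[9, 4, 90], [6, 2]]
`a.append([6, 9])` → a = [[9, 4, 90], [6, 2], [6, 9]]
`print(b)` → prints [[9, 4, 90], [6, 2]]

Answer: [[9, 4, 90], [6, 2]]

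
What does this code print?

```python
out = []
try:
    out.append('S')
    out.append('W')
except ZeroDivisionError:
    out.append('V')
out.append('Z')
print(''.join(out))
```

Execution trace: 'S' (try body) → 'W' (try body, no exception) → 'Z' (after the try/except). Output: SWZ

Answer: SWZ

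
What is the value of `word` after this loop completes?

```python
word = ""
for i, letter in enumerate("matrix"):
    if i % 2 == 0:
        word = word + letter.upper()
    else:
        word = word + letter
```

Uppercase even positions in 'matrix'
`word` takes the values: "" → "M" → "Ma" → "MaT" → "MaTr" → "MaTrI" → "MaTrIx"

Answer: "MaTrIx"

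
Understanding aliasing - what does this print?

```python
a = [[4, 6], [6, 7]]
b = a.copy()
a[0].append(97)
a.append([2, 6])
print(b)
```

Key concept: shallow copy with nested lists.
Step by step:
`a = [[4, 6], [6, 7]]` → a = [[4, 6], [6, 7]]
`b = a.copy()` → b = [[4, 6], [6, 7]]
`a[0].append(97)` → a = [[4, 6, 97], [6, 7]]; b = [[4, 6, 97], [6, 7]]
`a.append([2, 6])` → a = [[4, 6, 97], [6, 7], [2, 6]]
`print(b)` → prints [[4, 6, 97], [6, 7]]

Answer: [[4, 6, 97], [6, 7]]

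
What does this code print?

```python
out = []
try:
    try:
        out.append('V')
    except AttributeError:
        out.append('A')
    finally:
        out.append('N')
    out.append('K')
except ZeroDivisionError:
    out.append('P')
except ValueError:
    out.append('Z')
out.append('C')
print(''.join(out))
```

Execution trace: 'V' (inner try body, no exception) → 'N' (inner finally) → 'K' (try body, no exception) → 'C' (after the try/except). Output: VNKC

Answer: VNKC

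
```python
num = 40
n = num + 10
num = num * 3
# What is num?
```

Trace:
`num = 40` → num = 40
`n = num + 10` → n = 50
`num = num * 3` → num = 120
So num = 120

Answer: 120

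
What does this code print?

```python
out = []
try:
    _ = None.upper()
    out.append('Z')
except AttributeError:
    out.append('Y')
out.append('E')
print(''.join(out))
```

Execution trace: 'Y' (except AttributeError) → 'E' (after the try/except). Output: YE

Answer: YE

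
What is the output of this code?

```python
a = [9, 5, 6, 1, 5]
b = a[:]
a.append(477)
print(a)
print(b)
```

Key concept: slice [:] creates copy.
Step by step:
`a = [9, 5, 6, 1, 5]` → a = [9, 5, 6, 1, 5]
`b = a[:]` → b = [9, 5, 6, 1, 5]
`a.append(477)` → a = [9, 5, 6, 1, 5, 477]
`print(a)` → prints [9, 5, 6, 1, 5, 477]
`print(b)` → prints [9, 5, 6, 1, 5]

Answer:
[9, 5, 6, 1, 5, 477]
[9, 5, 6, 1, 5]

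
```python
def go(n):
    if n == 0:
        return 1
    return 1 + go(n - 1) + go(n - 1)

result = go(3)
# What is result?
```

go(n) = 1 + 2·go(n-1), go(0)=1. Closed form: (1+1)·2^3 - 1 = 15.

Answer: 15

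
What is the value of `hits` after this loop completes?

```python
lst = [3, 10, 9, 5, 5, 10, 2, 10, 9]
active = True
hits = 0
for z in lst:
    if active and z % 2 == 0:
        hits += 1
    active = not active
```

Count even values at even positions
`hits` takes the values: 0 → 1

Answer: 1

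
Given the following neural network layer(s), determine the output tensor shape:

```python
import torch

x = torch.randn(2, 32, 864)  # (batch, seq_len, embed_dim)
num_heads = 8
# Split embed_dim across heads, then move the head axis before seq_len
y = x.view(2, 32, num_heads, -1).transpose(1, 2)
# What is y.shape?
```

Input: (2, 32, 864) -> head_dim = 864 // 8 = 108; after view: (2, 32, 8, 108) -> after transpose(1, 2): (2, 8, 32, 108) -> Output: (2, 8, 32, 108)

Answer: (2, 8, 32, 108)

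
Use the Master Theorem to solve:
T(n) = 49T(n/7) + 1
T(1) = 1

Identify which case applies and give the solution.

a=49, b=7, f(n)=1. log_7(49) = 2. Since c=0 < 2, Case 1 applies: T(n) = Θ(n^log_b(a)) = O(n^2).

Answer: O(n^2) - Case 1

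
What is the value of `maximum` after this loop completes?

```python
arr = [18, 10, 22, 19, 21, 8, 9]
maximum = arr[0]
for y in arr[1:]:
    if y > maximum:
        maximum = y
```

Maximum of [18, 10, 22, 19, 21, 8, 9]
`maximum` takes the values: 18 → 22

Answer: 22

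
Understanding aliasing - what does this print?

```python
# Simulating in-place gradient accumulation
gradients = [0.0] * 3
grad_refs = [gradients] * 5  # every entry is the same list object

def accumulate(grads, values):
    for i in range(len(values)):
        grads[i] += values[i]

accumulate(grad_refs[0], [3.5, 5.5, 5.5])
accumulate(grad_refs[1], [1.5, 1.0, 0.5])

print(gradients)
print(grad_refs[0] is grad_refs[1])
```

Key concept: gradient accumulation aliasing.
Step by step:
`gradients = [0.0] * 3` → gradients = [0.0, 0.0, 0.0]
`grad_refs = [gradients] * 5` → grad_refs = [[0.0, 0.0, 0.0], [0.0, 0.0, 0.0], [0.0, 0.0, 0.0], [0.0, 0.0, 0.0], [0.0, 0.0, 0.0]]
`accumulate(grad_refs[0], [3.5, 5.5, 5.5])` → gradients = [3.5, 5.5, 5.5]; grad_refs = [[3.5, 5.5, 5.5], [3.5, 5.5, 5.5], [3.5, 5.5, 5.5], [3.5, 5.5, 5.5], [3.5, 5.5, 5.5]]
`accumulate(grad_refs[1], [1.5, 1.0, 0.5])` → gradients = [5.0, 6.5, 6.0]; grad_refs = [[5.0, 6.5, 6.0], [5.0, 6.5, 6.0], [5.0, 6.5, 6.0], [5.0, 6.5, 6.0], [5.0, 6.5, 6.0]]
`print(gradients)` → prints [5.0, 6.5, 6.0]
`print(grad_refs[0] is grad_refs[1])` → prints True

Answer:
[5.0, 6.5, 6.0]
True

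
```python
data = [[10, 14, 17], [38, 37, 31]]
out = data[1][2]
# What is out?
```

Trace:
`data = [[10, 14, 17], [38, 37, 31]]` → data = [[10, 14, 17], [38, 37, 31]]
`out = data[1][2]` → out = 31
So out = 31

Answer: 31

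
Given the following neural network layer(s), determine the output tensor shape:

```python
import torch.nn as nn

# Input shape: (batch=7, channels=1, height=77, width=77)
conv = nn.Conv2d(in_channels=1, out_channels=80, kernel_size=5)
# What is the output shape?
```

Input: (7, 1, 77, 77) -> Output: (7, 80, 73, 73)

Answer: (7, 80, 73, 73)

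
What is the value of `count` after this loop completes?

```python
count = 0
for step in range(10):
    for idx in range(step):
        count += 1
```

Triangle number: 0+1+2+...+9
`count` takes the values: 0 → 1 → 2 → 3 → 4 → 5 → 6 → 7 → 8 → 9 → 10 → 11 → 12 → 13 → 14 → 15 → 16 → 17 → 18 → 19 → 20 → 21 → 22 → 23 → 24 → 25 → 26 → 27 → 28 → 29 → … → 41 → 42 → 43 → 44 → 45

Answer: 45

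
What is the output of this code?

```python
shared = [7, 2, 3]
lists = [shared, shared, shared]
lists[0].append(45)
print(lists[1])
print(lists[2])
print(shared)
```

Key concept: list of same reference.
Step by step:
`shared = [7, 2, 3]` → shared = [7, 2, 3]
`lists = [shared, shared, shared]` → lists = [[7, 2, 3], [7, 2, 3], [7, 2, 3]]
`lists[0].append(45)` → shared = [7, 2, 3, 45]; lists = [[7, 2, 3, 45], [7, 2, 3, 45], [7, 2, 3, 45]]
`print(lists[1])` → prints [7, 2, 3, 45]
`print(lists[2])` → prints [7, 2, 3, 45]
`print(shared)` → prints [7, 2, 3, 45]

Answer:
[7, 2, 3, 45]
[7, 2, 3, 45]
[7, 2, 3, 45]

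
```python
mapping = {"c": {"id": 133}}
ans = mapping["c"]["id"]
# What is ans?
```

Trace:
`mapping = {"c": {"id": 133}}` → mapping = {'c': {'id': 133}}
`ans = mapping["c"]["id"]` → ans = 133
So ans = 133

Answer: 133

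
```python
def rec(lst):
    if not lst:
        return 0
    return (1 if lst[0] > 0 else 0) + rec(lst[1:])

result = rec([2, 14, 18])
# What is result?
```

Count of positive elements in [2, 14, 18] = 3

Answer: 3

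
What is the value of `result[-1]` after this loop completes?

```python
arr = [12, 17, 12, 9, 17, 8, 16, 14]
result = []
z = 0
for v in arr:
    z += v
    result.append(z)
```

Cumulative sum ends at 105
`result` takes the values: [] → [12] → [12, 29] → [12, 29, 41] → [12, 29, 41, 50] → [12, 29, 41, 50, 67] → [12, 29, 41, 50, 67, 75] → [12, 29, 41, 50, 67, 75, 91] → [12, 29, 41, 50, 67, 75, 91, 105]
So `result[-1]` = 105

Answer: 105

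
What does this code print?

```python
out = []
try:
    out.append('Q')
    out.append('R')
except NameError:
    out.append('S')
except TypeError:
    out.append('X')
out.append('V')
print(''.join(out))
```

Execution trace: 'Q' (try body) → 'R' (try body, no exception) → 'V' (after the try/except). Output: QRV

Answer: QRV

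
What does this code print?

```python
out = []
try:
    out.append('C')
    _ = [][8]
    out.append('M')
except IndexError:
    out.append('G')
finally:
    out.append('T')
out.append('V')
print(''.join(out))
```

Execution trace: 'C' (try body) → 'G' (except IndexError) → 'T' (finally) → 'V' (after the try/except). Output: CGTV

Answer: CGTV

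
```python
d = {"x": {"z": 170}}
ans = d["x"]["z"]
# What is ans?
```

Trace:
`d = {"x": {"z": 170}}` → d = {'x': {'z': 170}}
`ans = d["x"]["z"]` → ans = 170
So ans = 170

Answer: 170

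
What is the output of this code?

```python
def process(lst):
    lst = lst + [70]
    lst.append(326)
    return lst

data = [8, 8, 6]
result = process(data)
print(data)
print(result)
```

Key concept: rebinding parameter vs mutation.
Step by step:
`data = [8, 8, 6]` → data = [8, 8, 6]
`result = process(data)` → result = [8, 8, 6, 70, 326]
`print(data)` → prints [8, 8, 6]
`print(result)` → prints [8, 8, 6, 70, 326]

Answer:
[8, 8, 6]
[8, 8, 6, 70, 326]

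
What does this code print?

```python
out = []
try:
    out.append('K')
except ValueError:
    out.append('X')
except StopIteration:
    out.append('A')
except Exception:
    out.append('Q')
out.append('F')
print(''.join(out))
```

Execution trace: 'K' (try body, no exception) → 'F' (after the try/except). Output: KF

Answer: KF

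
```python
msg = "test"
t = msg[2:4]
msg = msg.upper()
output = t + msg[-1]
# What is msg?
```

Trace:
`msg = "test"` → msg = 'test'
`t = msg[2:4]` → t = 'st'
`msg = msg.upper()` → msg = 'TEST'
`output = t + msg[-1]` → output = 'stT'
So msg = 'TEST'

Answer: 'TEST'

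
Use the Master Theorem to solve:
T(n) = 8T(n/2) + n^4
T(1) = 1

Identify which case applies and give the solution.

a=8, b=2, f(n)=n^4. log_2(8) = 3. Since c=4 > 3 and the regularity condition holds (8(n/2)^4 = (8/2^4)n^4 with 8/2^4 < 1), Case 3 applies: T(n) = Θ(f(n)) = O(n^4).

Answer: O(n^4) - Case 3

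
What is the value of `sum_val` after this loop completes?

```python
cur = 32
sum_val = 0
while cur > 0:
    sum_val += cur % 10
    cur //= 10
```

Sum digits of 32
`sum_val` takes the values: 0 → 2 → 5

Answer: 5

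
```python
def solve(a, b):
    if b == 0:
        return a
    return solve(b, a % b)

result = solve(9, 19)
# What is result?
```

solve(9, 19) -> solve(19, 9) -> solve(9, 1) -> solve(1, 0) -> 1

Answer: 1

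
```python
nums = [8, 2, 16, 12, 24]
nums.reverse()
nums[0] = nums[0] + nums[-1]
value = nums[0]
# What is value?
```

Trace:
`nums = [8, 2, 16, 12, 24]` → nums = [8, 2, 16, 12, 24]
`nums.reverse()` → nums = [24, 12, 16, 2, 8]
`nums[0] = nums[0] + nums[-1]` → nums = [32, 12, 16, 2, 8]
`value = nums[0]` → value = 32
So value = 32

Answer: 32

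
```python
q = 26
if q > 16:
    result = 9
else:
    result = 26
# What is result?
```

Trace:
`q = 26` → q = 26
`if q > 16: ...` → q > 16 is True → result = 9
So result = 9

Answer: 9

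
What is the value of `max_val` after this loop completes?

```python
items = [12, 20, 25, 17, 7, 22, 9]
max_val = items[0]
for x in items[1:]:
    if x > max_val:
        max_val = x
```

Maximum of [12, 20, 25, 17, 7, 22, 9]
`max_val` takes the values: 12 → 20 → 25

Answer: 25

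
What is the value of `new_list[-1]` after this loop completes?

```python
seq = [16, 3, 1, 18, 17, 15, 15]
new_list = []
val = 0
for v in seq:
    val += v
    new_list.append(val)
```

Cumulative sum ends at 85
`new_list` takes the values: [] → [16] → [16, 19] → [16, 19, 20] → [16, 19, 20, 38] → [16, 19, 20, 38, 55] → [16, 19, 20, 38, 55, 70] → [16, 19, 20, 38, 55, 70, 85]
So `new_list[-1]` = 85

Answer: 85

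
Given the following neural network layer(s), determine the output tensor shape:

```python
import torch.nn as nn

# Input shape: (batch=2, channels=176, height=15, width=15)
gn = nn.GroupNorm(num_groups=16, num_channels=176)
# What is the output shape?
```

Input: (2, 176, 15, 15) -> Output: (2, 176, 15, 15)

Answer: (2, 176, 15, 15)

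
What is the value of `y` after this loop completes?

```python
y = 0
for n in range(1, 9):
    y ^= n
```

XOR of 1 to 8
`y` takes the values: 0 → 1 → 3 → 0 → 4 → 1 → 7 → 0 → 8

Answer: 8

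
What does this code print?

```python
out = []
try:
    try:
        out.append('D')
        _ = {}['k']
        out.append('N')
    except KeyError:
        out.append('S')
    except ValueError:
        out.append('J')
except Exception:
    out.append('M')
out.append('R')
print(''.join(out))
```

Execution trace: 'D' (inner try body) → 'S' (inner except KeyError) → 'R' (after the try/except). Output: DSR

Answer: DSR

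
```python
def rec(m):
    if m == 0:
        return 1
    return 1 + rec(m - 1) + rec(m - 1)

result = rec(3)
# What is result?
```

rec(m) = 1 + 2·rec(m-1), rec(0)=1. Closed form: (1+1)·2^3 - 1 = 15.

Answer: 15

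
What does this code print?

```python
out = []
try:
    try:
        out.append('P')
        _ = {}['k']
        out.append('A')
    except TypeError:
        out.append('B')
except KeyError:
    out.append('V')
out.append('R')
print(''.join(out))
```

Execution trace: 'P' (try body) → 'V' (outer except KeyError) → 'R' (after the try/except). Output: PVR

Answer: PVR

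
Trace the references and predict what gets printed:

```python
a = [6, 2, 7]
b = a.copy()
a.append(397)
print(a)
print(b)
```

Key concept: list.copy() creates independent copy.
Step by step:
`a = [6, 2, 7]` → a = [6, 2, 7]
`b = a.copy()` → b = [6, 2, 7]
`a.append(397)` → a = [6, 2, 7, 397]
`print(a)` → prints [6, 2, 7, 397]
`print(b)` → prints [6, 2, 7]

Answer:
[6, 2, 7, 397]
[6, 2, 7]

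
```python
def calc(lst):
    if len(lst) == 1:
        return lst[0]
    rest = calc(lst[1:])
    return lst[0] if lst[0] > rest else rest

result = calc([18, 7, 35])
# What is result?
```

Recursive max over [18, 7, 35] = 35

Answer: 35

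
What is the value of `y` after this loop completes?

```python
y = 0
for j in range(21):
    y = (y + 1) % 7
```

Increment mod 7, 21 times = 0
`y` takes the values: 0 → 1 → 2 → 3 → 4 → 5 → 6 → 0 → 1 → 2 → 3 → 4 → 5 → 6 → 0 → 1 → 2 → 3 → 4 → 5 → 6 → 0

Answer: 0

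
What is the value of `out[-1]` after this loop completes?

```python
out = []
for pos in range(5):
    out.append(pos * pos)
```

Last element of squares 0 to 4
`out` takes the values: [] → [0] → [0, 1] → [0, 1, 4] → [0, 1, 4, 9] → [0, 1, 4, 9, 16]
So `out[-1]` = 16

Answer: 16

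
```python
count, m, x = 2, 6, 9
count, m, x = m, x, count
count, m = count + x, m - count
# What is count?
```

Trace:
`count, m, x = 2, 6, 9` → count = 2; m = 6; x = 9
`count, m, x = m, x, count` → count = 6; m = 9; x = 2
`count, m = count + x, m - count` → count = 8; m = 3
So count = 8

Answer: 8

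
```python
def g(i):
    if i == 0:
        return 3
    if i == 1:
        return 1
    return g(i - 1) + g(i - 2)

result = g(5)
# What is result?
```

Build up from base cases: g(0)=3, g(1)=1, g(2)=4, g(3)=5, g(4)=9, g(5)=14

Answer: 14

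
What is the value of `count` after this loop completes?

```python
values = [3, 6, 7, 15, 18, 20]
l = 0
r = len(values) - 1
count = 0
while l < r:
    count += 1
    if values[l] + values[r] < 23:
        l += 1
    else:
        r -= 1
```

Steps to find pair summing to 23
`count` takes the values: 0 → 1 → 2 → 3 → 4 → 5

Answer: 5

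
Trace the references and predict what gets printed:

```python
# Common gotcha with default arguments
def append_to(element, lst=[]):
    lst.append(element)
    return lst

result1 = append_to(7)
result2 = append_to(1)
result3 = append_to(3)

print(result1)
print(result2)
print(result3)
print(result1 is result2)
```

Key concept: mutable default argument gotcha.
Step by step:
`result1 = append_to(7)` → result1 = [7]
`result2 = append_to(1)` → result1 = [7, 1] (same object as result2); result2 = [7, 1] (same object as result1)
`result3 = append_to(3)` → result1 = [7, 1, 3] (same object as result2, result3); result2 = [7, 1, 3] (same object as result1, result3); result3 = [7, 1, 3] (same object as result1, result2)
`print(result1)` → prints [7, 1, 3]
`print(result2)` → prints [7, 1, 3]
`print(result3)` → prints [7, 1, 3]
`print(result1 is result2)` → prints True

Answer:
[7, 1, 3]
[7, 1, 3]
[7, 1, 3]
True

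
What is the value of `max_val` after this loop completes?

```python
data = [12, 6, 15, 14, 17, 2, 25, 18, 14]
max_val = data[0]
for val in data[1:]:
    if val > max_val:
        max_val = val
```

Maximum of [12, 6, 15, 14, 17, 2, 25, 18, 14]
`max_val` takes the values: 12 → 15 → 17 → 25

Answer: 25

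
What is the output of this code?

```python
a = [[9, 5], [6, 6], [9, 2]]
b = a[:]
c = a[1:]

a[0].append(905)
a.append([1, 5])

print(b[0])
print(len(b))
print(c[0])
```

Key concept: slice with nested mutation.
Step by step:
`a = [[9, 5], [6, 6], [9, 2]]` → a = [[9, 5], [6, 6], [9, 2]]
`b = a[:]` → b = [[9, 5], [6, 6], [9, 2]]
`c = a[1:]` → c = [[6, 6], [9, 2]]
`a[0].append(905)` → a = [[9, 5, 905], [6, 6], [9, 2]]; b = [[9, 5, 905], [6, 6], [9, 2]]
`a.append([1, 5])` → a = [[9, 5, 905], [6, 6], [9, 2], [1, 5]]
`print(b[0])` → prints [9, 5, 905]
`print(len(b))` → prints 3
`print(c[0])` → prints [6, 6]

Answer:
[9, 5, 905]
3
[6, 6]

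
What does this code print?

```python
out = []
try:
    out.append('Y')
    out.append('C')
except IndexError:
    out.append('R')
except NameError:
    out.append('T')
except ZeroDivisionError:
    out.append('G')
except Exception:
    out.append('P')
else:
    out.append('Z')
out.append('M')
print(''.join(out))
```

Execution trace: 'Y' (try body) → 'C' (try body, no exception) → 'Z' (else) → 'M' (after the try/except). Output: YCZM

Answer: YCZM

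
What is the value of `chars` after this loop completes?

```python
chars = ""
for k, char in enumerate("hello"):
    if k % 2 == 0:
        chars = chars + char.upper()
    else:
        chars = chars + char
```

Uppercase even positions in 'hello'
`chars` takes the values: "" → "H" → "He" → "HeL" → "HeLl" → "HeLlO"

Answer: "HeLlO"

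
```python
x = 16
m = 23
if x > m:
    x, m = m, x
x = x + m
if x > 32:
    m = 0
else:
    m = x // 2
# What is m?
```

Trace:
`x = 16` → x = 16
`m = 23` → m = 23
`if x > m: ...` → x > m is False → no variable changes
`x = x + m` → x = 39
`if x > 32: ...` → x > 32 is True → m = 0
So m = 0

Answer: 0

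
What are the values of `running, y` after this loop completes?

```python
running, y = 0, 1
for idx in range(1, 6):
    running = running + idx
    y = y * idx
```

Sum and factorial of 1 to 5
`running, y` takes the values: (0, 1) → (1, 1) → (3, 1) → (3, 2) → (6, 2) → (6, 6) → (10, 6) → (10, 24) → (15, 24) → (15, 120)

Answer: 15, 120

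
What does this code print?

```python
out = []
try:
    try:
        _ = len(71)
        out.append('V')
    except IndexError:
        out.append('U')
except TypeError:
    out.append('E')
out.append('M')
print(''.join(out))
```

Execution trace: 'E' (outer except TypeError) → 'M' (after the try/except). Output: EM

Answer: EM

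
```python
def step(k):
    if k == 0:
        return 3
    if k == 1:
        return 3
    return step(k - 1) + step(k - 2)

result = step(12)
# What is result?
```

Build up from base cases: step(0)=3, step(1)=3, step(2)=6, step(3)=9, step(4)=15, step(5)=24, step(6)=39, ..., step(12)=699

Answer: 699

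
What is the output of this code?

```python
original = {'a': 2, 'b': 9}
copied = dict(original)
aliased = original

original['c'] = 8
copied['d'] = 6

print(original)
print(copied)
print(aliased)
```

Key concept: dict() creates copy, assignment creates alias.
Step by step:
`original = {'a': 2, 'b': 9}` → original = {'a': 2, 'b': 9}
`copied = dict(original)` → copied = {'a': 2, 'b': 9}
`aliased = original` → aliased = {'a': 2, 'b': 9} (same object as original)
`original['c'] = 8` → original = {'a': 2, 'b': 9, 'c': 8} (same object as aliased); aliased = {'a': 2, 'b': 9, 'c': 8} (same object as original)
`copied['d'] = 6` → copied = {'a': 2, 'b': 9, 'd': 6}
`print(original)` → prints {'a': 2, 'b': 9, 'c': 8}
`print(copied)` → prints {'a': 2, 'b': 9, 'd': 6}
`print(aliased)` → prints {'a': 2, 'b': 9, 'c': 8}

Answer:
{'a': 2, 'b': 9, 'c': 8}
{'a': 2, 'b': 9, 'd': 6}
{'a': 2, 'b': 9, 'c': 8}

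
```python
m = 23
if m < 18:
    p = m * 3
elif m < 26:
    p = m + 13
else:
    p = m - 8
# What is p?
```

Trace:
`m = 23` → m = 23
`if m < 18: ...` → m < 18 is False, m < 26 is True → p = 36
So p = 36

Answer: 36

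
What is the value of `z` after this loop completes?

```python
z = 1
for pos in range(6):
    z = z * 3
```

Multiply by 3, 6 times: 1 * 3^6 = 729
`z` takes the values: 1 → 3 → 9 → 27 → 81 → 243 → 729

Answer: 729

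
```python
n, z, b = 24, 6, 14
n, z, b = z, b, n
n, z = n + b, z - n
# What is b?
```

Trace:
`n, z, b = 24, 6, 14` → n = 24; z = 6; b = 14
`n, z, b = z, b, n` → n = 6; z = 14; b = 24
`n, z = n + b, z - n` → n = 30; z = 8
So b = 24

Answer: 24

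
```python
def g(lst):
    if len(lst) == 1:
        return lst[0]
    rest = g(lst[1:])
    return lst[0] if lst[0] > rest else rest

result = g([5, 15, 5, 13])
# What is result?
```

Recursive max over [5, 15, 5, 13] = 15

Answer: 15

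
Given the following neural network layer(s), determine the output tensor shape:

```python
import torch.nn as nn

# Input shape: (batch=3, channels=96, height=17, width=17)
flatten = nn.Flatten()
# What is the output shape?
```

Input: (3, 96, 17, 17) -> Output: (3, 27744)

Answer: (3, 27744)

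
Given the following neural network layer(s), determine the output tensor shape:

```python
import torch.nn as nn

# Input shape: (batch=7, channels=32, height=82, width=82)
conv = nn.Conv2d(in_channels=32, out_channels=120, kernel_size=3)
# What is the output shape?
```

Input: (7, 32, 82, 82) -> Output: (7, 120, 80, 80)

Answer: (7, 120, 80, 80)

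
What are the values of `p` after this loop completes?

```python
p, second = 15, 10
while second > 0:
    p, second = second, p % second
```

GCD of 15 and 10
`p` takes the values: 15 → 10 → 5

Answer: 5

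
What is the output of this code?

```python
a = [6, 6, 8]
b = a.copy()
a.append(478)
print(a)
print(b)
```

Key concept: list.copy() creates independent copy.
Step by step:
`a = [6, 6, 8]` → a = [6, 6, 8]
`b = a.copy()` → b = [6, 6, 8]
`a.append(478)` → a = [6, 6, 8, 478]
`print(a)` → prints [6, 6, 8, 478]
`print(b)` → prints [6, 6, 8]

Answer:
[6, 6, 8, 478]
[6, 6, 8]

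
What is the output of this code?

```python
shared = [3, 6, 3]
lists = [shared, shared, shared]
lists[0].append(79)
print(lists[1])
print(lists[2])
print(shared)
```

Key concept: list of same reference.
Step by step:
`shared = [3, 6, 3]` → shared = [3, 6, 3]
`lists = [shared, shared, shared]` → lists = [[3, 6, 3], [3, 6, 3], [3, 6, 3]]
`lists[0].append(79)` → shared = [3, 6, 3, 79]; lists = [[3, 6, 3, 79], [3, 6, 3, 79], [3, 6, 3, 79]]
`print(lists[1])` → prints [3, 6, 3, 79]
`print(lists[2])` → prints [3, 6, 3, 79]
`print(shared)` → prints [3, 6, 3, 79]

Answer:
[3, 6, 3, 79]
[3, 6, 3, 79]
[3, 6, 3, 79]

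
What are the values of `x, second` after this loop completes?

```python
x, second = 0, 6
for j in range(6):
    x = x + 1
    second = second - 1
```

x goes 0→6, second goes 6→0
`x, second` takes the values: (0, 6) → (1, 6) → (1, 5) → (2, 5) → (2, 4) → (3, 4) → (3, 3) → (4, 3) → (4, 2) → (5, 2) → (5, 1) → (6, 1) → (6, 0)

Answer: 6, 0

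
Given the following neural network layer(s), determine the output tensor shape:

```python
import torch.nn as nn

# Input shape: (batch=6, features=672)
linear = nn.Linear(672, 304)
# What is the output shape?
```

Input: (6, 672) -> Output: (6, 304)

Answer: (6, 304)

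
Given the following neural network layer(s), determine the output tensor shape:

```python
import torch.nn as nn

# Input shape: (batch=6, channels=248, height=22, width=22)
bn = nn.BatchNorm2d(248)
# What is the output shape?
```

Input: (6, 248, 22, 22) -> Output: (6, 248, 22, 22)

Answer: (6, 248, 22, 22)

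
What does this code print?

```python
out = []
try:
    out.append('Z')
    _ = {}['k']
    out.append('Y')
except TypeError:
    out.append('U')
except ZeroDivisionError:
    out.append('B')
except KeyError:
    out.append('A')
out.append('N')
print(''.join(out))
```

Execution trace: 'Z' (try body) → 'A' (except KeyError) → 'N' (after the try/except). Output: ZAN

Answer: ZAN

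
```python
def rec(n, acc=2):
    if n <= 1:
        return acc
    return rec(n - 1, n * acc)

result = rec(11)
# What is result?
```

Accumulator trace (n, acc): (11, 2) -> (10, 22) -> (9, 220) -> (8, 1980) -> (7, 15840) -> (6, 110880) -> (5, 665280) -> (4, 3326400) -> (3, 13305600) -> (2, 39916800) -> (1, 79833600) -> return 79833600

Answer: 79833600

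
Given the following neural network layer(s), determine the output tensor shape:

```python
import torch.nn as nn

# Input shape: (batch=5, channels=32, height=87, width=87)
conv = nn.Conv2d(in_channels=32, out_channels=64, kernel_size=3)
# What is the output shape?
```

Input: (5, 32, 87, 87) -> Output: (5, 64, 85, 85)

Answer: (5, 64, 85, 85)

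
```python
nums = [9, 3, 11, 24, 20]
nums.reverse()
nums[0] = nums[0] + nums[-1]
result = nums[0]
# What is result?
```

Trace:
`nums = [9, 3, 11, 24, 20]` → nums = [9, 3, 11, 24, 20]
`nums.reverse()` → nums = [20, 24, 11, 3, 9]
`nums[0] = nums[0] + nums[-1]` → nums = [29, 24, 11, 3, 9]
`result = nums[0]` → result = 29
So result = 29

Answer: 29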